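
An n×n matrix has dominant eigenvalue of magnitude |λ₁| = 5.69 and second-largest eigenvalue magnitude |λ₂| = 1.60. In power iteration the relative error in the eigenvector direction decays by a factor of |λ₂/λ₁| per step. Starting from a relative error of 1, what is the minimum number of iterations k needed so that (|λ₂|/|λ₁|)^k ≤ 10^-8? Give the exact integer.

15

|λ₂/λ₁| = 1.60/5.69 = 0.28120
Need k ≥ ln(10^-8) / ln(0.28120) = -18.4207 / -1.2687 ≈ 14.519
Smallest integer k satisfying the bound: 15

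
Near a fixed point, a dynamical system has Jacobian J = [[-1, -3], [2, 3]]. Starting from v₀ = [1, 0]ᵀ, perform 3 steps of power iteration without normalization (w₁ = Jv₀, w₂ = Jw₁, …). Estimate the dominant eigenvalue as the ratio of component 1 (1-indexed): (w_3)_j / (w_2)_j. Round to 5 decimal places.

λ ≈ 1.40000

w1 = Jv₀ = (-1, 2)
w2 = Jw1 = (-5, 4)
w3 = Jw2 = (-7, 2)
Ratio at component: -7 / -5 = 1.40000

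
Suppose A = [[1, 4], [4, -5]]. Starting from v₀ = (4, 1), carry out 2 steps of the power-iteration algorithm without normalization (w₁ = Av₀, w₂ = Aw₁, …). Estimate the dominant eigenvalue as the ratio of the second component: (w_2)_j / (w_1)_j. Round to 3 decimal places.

w1 = Av₀ = (1·4 + 4·1; 4·4 + (-5)·1) = (8, 11)
w2 = Aw1 = (1·8 + 4·11; 4·8 + (-5)·11) = (52, -23)
Ratio at component: -23 / 11 = -2.091

-2.091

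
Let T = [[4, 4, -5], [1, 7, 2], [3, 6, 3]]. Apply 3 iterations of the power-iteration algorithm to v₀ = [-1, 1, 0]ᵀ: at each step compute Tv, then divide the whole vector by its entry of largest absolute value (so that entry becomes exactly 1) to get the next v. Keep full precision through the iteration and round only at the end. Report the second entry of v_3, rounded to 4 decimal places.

0.9667

Tv0 = (0.00000, 6.00000, 3.00000); divide by 6.00000 → v1 = (0.00000, 1.00000, 0.50000)
Tv1 = (1.50000, 8.00000, 7.50000); divide by 8.00000 → v2 = (0.18750, 1.00000, 0.93750)
Tv2 = (0.06250, 9.06250, 9.37500); divide by 9.37500 → v3 = (0.00667, 0.96667, 1.00000)
Requested entry of v3: 435/450 = 0.9667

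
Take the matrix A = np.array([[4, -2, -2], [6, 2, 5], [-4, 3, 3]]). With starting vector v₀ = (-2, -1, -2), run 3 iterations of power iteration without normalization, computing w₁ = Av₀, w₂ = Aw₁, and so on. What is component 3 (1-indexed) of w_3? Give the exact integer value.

w1 = Av₀ = (4·(-2) + (-2)·(-1) + (-2)·(-2); 6·(-2) + 2·(-1) + 5·(-2); (-4)·(-2) + 3·(-1) + 3·(-2)) = (-2, -24, -1)
w2 = Aw1 = (4·(-2) + (-2)·(-24) + (-2)·(-1); 6·(-2) + 2·(-24) + 5·(-1); (-4)·(-2) + 3·(-24) + 3·(-1)) = (42, -65, -67)
w3 = Aw2 = (432, -213, -564)
The requested component of w3 is -564.

-564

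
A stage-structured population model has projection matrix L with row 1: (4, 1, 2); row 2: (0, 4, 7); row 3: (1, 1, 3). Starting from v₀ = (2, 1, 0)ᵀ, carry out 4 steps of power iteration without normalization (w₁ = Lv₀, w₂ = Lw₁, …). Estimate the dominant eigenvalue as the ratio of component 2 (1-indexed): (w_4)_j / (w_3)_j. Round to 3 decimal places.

w1 = Lv₀ = (4·2 + 1·1 + 2·0; 0·2 + 4·1 + 7·0; 1·2 + 1·1 + 3·0) = (9, 4, 3)
w2 = Lw1 = (4·9 + 1·4 + 2·3; 0·9 + 4·4 + 7·3; 1·9 + 1·4 + 3·3) = (46, 37, 22)
w3 = Lw2 = (265, 302, 149)
w4 = Lw3 = (1660, 2251, 1014)
Ratio at component: 2251 / 302 = 7.454

7.454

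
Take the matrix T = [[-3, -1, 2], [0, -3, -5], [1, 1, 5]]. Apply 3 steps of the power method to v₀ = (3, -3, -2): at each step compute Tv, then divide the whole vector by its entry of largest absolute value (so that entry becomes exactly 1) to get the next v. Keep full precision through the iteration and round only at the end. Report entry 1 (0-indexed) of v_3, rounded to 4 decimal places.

1.0000

Tv0 = (-10.00000, 19.00000, -10.00000); divide by 19.00000 → v1 = (-0.52632, 1.00000, -0.52632)
Tv1 = (-0.47368, -0.36842, -2.15789); divide by -2.15789 → v2 = (0.21951, 0.17073, 1.00000)
Tv2 = (1.17073, -5.51220, 5.39024); divide by -5.51220 → v3 = (-0.21239, 1.00000, -0.97788)
Requested entry of v3: 226/226 = 1.0000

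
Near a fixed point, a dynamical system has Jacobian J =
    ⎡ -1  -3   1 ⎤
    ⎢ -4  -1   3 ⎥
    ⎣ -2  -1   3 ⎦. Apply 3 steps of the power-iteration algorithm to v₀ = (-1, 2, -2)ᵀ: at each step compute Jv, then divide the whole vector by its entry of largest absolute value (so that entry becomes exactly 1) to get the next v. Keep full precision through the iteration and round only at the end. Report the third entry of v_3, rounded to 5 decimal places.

0.60606

Jv0 = (-7.000000, -4.000000, -6.000000); divide by -7.000000 → v1 = (1.000000, 0.571429, 0.857143)
Jv1 = (-1.857143, -2.000000, 0.000000); divide by -2.000000 → v2 = (0.928571, 1.000000, 0.000000)
Jv2 = (-3.928571, -4.714286, -2.857143); divide by -4.714286 → v3 = (0.833333, 1.000000, 0.606061)
Requested entry of v3: -40/-66 = 0.60606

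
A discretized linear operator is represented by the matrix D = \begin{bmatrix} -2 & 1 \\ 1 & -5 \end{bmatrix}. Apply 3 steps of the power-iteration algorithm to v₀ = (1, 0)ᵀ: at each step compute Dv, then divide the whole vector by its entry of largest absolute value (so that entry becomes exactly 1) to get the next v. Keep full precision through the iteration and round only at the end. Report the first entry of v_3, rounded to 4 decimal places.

Dv0 = (-2.00000, 1.00000); divide by -2.00000 → v1 = (1.00000, -0.50000)
Dv1 = (-2.50000, 3.50000); divide by 3.50000 → v2 = (-0.71429, 1.00000)
Dv2 = (2.42857, -5.71429); divide by -5.71429 → v3 = (-0.42500, 1.00000)
Requested entry of v3: -17/40 = -0.4250

-0.4250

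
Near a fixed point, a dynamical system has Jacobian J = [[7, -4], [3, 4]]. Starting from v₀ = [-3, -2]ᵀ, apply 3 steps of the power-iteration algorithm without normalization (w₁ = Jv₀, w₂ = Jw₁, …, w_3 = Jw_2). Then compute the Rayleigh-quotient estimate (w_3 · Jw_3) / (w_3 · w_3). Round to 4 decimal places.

w1 = Jv₀ = (7·(-3) + (-4)·(-2); 3·(-3) + 4·(-2)) = (-13, -17)
w2 = Jw1 = (7·(-13) + (-4)·(-17); 3·(-13) + 4·(-17)) = (-23, -107)
w3 = Jw2 = (267, -497)
Jw3 = (3857, -1187)
w3·Jw3 = 267·3857 + (-497)·(-1187) = 1619758; w3·w3 = 267·267 + (-497)·(-497) = 318298
λ ≈ 1619758/318298 = 5.0888

λ ≈ 5.0888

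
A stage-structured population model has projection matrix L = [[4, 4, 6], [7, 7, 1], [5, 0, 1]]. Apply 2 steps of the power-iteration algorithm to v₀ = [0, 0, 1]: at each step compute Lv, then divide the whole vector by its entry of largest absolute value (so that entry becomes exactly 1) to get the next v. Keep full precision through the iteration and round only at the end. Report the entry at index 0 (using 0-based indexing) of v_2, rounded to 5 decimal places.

0.68000

Lv0 = (6.000000, 1.000000, 1.000000); divide by 6.000000 → v1 = (1.000000, 0.166667, 0.166667)
Lv1 = (5.666667, 8.333333, 5.166667); divide by 8.333333 → v2 = (0.680000, 1.000000, 0.620000)
Requested entry of v2: 34/50 = 0.68000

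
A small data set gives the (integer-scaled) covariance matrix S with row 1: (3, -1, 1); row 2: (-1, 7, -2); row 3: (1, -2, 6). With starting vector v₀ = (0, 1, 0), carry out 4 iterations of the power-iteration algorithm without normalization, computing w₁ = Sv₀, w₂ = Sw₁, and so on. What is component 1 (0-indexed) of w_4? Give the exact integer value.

3789

w1 = Sv₀ = (3·0 + (-1)·1 + 1·0; (-1)·0 + 7·1 + (-2)·0; 1·0 + (-2)·1 + 6·0) = (-1, 7, -2)
w2 = Sw1 = (3·(-1) + (-1)·7 + 1·(-2); (-1)·(-1) + 7·7 + (-2)·(-2); 1·(-1) + (-2)·7 + 6·(-2)) = (-12, 54, -27)
w3 = Sw2 = (-117, 444, -282)
w4 = Sw3 = (-1077, 3789, -2697)
The requested component of w4 is 3789.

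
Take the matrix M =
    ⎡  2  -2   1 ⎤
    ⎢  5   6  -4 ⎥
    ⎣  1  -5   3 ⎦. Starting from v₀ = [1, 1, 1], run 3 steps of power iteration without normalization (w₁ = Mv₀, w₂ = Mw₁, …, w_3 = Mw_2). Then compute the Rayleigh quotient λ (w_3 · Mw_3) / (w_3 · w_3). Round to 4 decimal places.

w1 = Mv₀ = (1, 7, -1)
w2 = Mw1 = (-13, 51, -37)
w3 = Mw2 = (-165, 389, -379)
Mw3 = (-1487, 3025, -3247)
w3·Mw3 = (-165)·(-1487) + 389·3025 + (-379)·(-3247) = 2652693; w3·w3 = (-165)·(-165) + 389·389 + (-379)·(-379) = 322187
λ ≈ 2652693/322187 = 8.2334

8.2334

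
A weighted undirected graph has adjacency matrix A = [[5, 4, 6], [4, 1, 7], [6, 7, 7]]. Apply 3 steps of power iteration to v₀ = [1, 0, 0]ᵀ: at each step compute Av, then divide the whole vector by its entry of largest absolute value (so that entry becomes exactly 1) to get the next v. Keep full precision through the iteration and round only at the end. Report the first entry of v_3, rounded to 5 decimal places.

0.76909

Av0 = (5.000000, 4.000000, 6.000000); divide by 6.000000 → v1 = (0.833333, 0.666667, 1.000000)
Av1 = (12.833333, 11.000000, 16.666667); divide by 16.666667 → v2 = (0.770000, 0.660000, 1.000000)
Av2 = (12.490000, 10.740000, 16.240000); divide by 16.240000 → v3 = (0.769089, 0.661330, 1.000000)
Requested entry of v3: 1249/1624 = 0.76909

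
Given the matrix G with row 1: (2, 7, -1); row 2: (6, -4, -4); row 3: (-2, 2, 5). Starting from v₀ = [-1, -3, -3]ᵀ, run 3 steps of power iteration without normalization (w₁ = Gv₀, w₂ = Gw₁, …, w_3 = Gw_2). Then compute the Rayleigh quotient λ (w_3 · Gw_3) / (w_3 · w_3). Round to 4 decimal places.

w1 = Gv₀ = (2·(-1) + 7·(-3) + (-1)·(-3); 6·(-1) + (-4)·(-3) + (-4)·(-3); (-2)·(-1) + 2·(-3) + 5·(-3)) = (-20, 18, -19)
w2 = Gw1 = (2·(-20) + 7·18 + (-1)·(-19); 6·(-20) + (-4)·18 + (-4)·(-19); (-2)·(-20) + 2·18 + 5·(-19)) = (105, -116, -19)
w3 = Gw2 = (-583, 1170, -537)
Gw3 = (7561, -6030, 821)
w3·Gw3 = (-583)·7561 + 1170·(-6030) + (-537)·821 = -11904040; w3·w3 = (-583)·(-583) + 1170·1170 + (-537)·(-537) = 1997158
λ ≈ -11904040/1997158 = -5.9605

λ ≈ -5.9605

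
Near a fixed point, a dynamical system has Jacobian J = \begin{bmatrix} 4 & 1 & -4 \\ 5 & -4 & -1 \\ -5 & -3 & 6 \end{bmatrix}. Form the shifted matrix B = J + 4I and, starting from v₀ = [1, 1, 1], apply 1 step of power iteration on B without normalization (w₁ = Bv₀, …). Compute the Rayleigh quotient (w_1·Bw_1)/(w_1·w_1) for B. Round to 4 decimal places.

5.2889

B = J + 4I has rows (8, 1, -4); (5, 0, -1); (-5, -3, 10)
w1 = Bv₀ = (8·1 + 1·1 + (-4)·1; 5·1 + 0·1 + (-1)·1; (-5)·1 + (-3)·1 + 10·1) = (5, 4, 2)
Bw1 = (36, 23, -17)
w1·Bw1 = 238; w1·w1 = 45; μ ≈ 238/45 = 5.2889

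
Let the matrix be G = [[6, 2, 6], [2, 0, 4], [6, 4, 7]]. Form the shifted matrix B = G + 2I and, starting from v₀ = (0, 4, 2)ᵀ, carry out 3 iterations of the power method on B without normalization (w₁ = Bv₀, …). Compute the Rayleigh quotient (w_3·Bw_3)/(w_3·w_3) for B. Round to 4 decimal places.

B = G + 2I has rows (8, 2, 6); (2, 2, 4); (6, 4, 9)
w1 = Bv₀ = (8·0 + 2·4 + 6·2; 2·0 + 2·4 + 4·2; 6·0 + 4·4 + 9·2) = (20, 16, 34)
w2 = Bw1 = (8·20 + 2·16 + 6·34; 2·20 + 2·16 + 4·34; 6·20 + 4·16 + 9·34) = (396, 208, 490)
w3 = Bw2 = (6524, 3168, 7618)
Bw3 = (104236, 49856, 120378)
w3·Bw3 = 1755019076; w3·w3 = 110632724; μ ≈ 1755019076/110632724 = 15.8635

μ ≈ 15.8635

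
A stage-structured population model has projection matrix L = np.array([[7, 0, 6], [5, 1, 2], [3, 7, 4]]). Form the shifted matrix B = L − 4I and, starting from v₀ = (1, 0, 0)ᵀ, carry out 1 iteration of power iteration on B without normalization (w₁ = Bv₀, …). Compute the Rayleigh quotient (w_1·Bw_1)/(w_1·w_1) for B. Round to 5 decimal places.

B = L − 4I has rows (3, 0, 6); (5, -3, 2); (3, 7, 0)
w1 = Bv₀ = (3·1 + 0·0 + 6·0; 5·1 + (-3)·0 + 2·0; 3·1 + 7·0 + 0·0) = (3, 5, 3)
Bw1 = (27, 6, 44)
w1·Bw1 = 243; w1·w1 = 43; μ ≈ 243/43 = 5.65116

5.65116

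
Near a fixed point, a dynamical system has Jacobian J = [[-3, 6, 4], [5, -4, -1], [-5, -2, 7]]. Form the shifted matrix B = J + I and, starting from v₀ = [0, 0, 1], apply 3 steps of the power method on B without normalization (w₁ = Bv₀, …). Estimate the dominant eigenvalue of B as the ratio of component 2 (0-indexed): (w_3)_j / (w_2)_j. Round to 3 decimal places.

B = J + I has rows (-2, 6, 4); (5, -3, -1); (-5, -2, 8)
w1 = Bv₀ = ((-2)·0 + 6·0 + 4·1; 5·0 + (-3)·0 + (-1)·1; (-5)·0 + (-2)·0 + 8·1) = (4, -1, 8)
w2 = Bw1 = ((-2)·4 + 6·(-1) + 4·8; 5·4 + (-3)·(-1) + (-1)·8; (-5)·4 + (-2)·(-1) + 8·8) = (18, 15, 46)
w3 = Bw2 = (238, -1, 248)
Ratio: 248/46 = 5.391

μ ≈ 5.391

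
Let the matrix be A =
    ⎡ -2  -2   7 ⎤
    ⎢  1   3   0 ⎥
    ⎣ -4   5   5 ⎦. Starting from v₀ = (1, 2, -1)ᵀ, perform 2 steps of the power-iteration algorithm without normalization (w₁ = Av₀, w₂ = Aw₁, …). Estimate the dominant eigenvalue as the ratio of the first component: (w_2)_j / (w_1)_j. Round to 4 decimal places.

-1.4615

w1 = Av₀ = ((-2)·1 + (-2)·2 + 7·(-1); 1·1 + 3·2 + 0·(-1); (-4)·1 + 5·2 + 5·(-1)) = (-13, 7, 1)
w2 = Aw1 = ((-2)·(-13) + (-2)·7 + 7·1; 1·(-13) + 3·7 + 0·1; (-4)·(-13) + 5·7 + 5·1) = (19, 8, 92)
Ratio at component: 19 / -13 = -1.4615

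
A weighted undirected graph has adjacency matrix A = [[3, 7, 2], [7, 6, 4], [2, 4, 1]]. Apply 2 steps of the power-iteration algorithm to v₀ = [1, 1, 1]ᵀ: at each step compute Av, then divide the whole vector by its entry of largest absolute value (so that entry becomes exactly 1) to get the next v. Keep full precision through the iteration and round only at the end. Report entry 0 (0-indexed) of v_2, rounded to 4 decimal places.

0.7897

Av0 = (12.00000, 17.00000, 7.00000); divide by 17.00000 → v1 = (0.70588, 1.00000, 0.41176)
Av1 = (9.94118, 12.58824, 5.82353); divide by 12.58824 → v2 = (0.78972, 1.00000, 0.46262)
Requested entry of v2: 169/214 = 0.7897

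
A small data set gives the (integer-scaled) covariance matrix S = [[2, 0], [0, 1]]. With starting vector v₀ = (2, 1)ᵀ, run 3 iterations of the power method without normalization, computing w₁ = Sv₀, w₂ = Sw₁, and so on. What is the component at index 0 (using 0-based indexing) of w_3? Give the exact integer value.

16

w1 = Sv₀ = (2·2 + 0·1; 0·2 + 1·1) = (4, 1)
w2 = Sw1 = (2·4 + 0·1; 0·4 + 1·1) = (8, 1)
w3 = Sw2 = (16, 1)
The requested component of w3 is 16.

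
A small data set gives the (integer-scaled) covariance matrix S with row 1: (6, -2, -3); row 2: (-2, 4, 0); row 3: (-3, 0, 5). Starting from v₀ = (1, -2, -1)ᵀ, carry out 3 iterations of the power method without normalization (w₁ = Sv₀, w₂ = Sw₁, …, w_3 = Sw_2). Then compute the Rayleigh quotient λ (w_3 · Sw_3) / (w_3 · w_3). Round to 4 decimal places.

λ ≈ 9.0102

w1 = Sv₀ = (6·1 + (-2)·(-2) + (-3)·(-1); (-2)·1 + 4·(-2) + 0·(-1); (-3)·1 + 0·(-2) + 5·(-1)) = (13, -10, -8)
w2 = Sw1 = (6·13 + (-2)·(-10) + (-3)·(-8); (-2)·13 + 4·(-10) + 0·(-8); (-3)·13 + 0·(-10) + 5·(-8)) = (122, -66, -79)
w3 = Sw2 = (1101, -508, -761)
Sw3 = (9905, -4234, -7108)
w3·Sw3 = 1101·9905 + (-508)·(-4234) + (-761)·(-7108) = 18465465; w3·w3 = 1101·1101 + (-508)·(-508) + (-761)·(-761) = 2049386
λ ≈ 18465465/2049386 = 9.0102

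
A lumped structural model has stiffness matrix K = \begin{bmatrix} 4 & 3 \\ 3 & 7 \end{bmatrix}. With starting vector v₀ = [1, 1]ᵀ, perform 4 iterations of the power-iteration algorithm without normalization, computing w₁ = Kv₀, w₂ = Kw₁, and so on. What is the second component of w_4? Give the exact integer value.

w1 = Kv₀ = (7, 10)
w2 = Kw1 = (58, 91)
w3 = Kw2 = (505, 811)
w4 = Kw3 = (4453, 7192)
The requested component of w4 is 7192.

7192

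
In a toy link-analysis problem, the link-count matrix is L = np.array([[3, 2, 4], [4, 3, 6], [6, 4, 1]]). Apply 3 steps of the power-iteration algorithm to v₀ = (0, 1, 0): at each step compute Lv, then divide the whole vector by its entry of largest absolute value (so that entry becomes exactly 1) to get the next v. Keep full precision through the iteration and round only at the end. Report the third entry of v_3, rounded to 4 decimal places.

0.8933

Lv0 = (2.00000, 3.00000, 4.00000); divide by 4.00000 → v1 = (0.50000, 0.75000, 1.00000)
Lv1 = (7.00000, 10.25000, 7.00000); divide by 10.25000 → v2 = (0.68293, 1.00000, 0.68293)
Lv2 = (6.78049, 9.82927, 8.78049); divide by 9.82927 → v3 = (0.68983, 1.00000, 0.89330)
Requested entry of v3: 360/403 = 0.8933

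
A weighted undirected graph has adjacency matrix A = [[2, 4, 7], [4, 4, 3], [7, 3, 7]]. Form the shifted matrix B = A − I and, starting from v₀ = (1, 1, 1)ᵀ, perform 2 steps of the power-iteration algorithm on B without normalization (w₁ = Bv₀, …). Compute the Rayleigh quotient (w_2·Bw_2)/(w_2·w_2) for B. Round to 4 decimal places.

B = A − I has rows (1, 4, 7); (4, 3, 3); (7, 3, 6)
w1 = Bv₀ = (1·1 + 4·1 + 7·1; 4·1 + 3·1 + 3·1; 7·1 + 3·1 + 6·1) = (12, 10, 16)
w2 = Bw1 = (1·12 + 4·10 + 7·16; 4·12 + 3·10 + 3·16; 7·12 + 3·10 + 6·16) = (164, 126, 210)
Bw2 = (2138, 1664, 2786)
w2·Bw2 = 1145356; w2·w2 = 86872; μ ≈ 1145356/86872 = 13.1844

13.1844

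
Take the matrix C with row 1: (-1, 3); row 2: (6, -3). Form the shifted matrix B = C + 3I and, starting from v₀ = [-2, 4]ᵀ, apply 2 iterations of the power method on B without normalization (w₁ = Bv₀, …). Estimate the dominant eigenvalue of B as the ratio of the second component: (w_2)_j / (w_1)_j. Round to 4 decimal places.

B = C + 3I has rows (2, 3); (6, 0)
w1 = Bv₀ = (2·(-2) + 3·4; 6·(-2) + 0·4) = (8, -12)
w2 = Bw1 = (2·8 + 3·(-12); 6·8 + 0·(-12)) = (-20, 48)
Ratio: 48/-12 = -4.0000

-4.0000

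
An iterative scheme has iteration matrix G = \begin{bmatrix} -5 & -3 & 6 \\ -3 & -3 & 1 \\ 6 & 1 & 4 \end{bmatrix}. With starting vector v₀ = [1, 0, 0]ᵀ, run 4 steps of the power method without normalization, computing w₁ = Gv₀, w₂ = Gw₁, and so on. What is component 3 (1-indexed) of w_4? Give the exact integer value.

-1617

w1 = Gv₀ = (-5, -3, 6)
w2 = Gw1 = (70, 30, -9)
w3 = Gw2 = (-494, -309, 414)
w4 = Gw3 = (5881, 2823, -1617)
The requested component of w4 is -1617.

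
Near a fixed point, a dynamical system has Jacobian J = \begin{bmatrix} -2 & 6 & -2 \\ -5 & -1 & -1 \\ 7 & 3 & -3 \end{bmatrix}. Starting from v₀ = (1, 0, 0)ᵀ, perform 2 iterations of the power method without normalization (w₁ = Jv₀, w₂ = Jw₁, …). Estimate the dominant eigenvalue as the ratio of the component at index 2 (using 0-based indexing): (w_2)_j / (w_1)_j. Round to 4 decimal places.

w1 = Jv₀ = (-2, -5, 7)
w2 = Jw1 = (-40, 8, -50)
Ratio at component: -50 / 7 = -7.1429

-7.1429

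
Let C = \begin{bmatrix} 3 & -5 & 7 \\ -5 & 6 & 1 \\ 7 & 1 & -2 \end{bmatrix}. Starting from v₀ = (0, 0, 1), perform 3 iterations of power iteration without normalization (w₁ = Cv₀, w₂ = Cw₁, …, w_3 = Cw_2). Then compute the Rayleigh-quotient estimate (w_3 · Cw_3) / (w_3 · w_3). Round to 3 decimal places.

w1 = Cv₀ = (3·0 + (-5)·0 + 7·1; (-5)·0 + 6·0 + 1·1; 7·0 + 1·0 + (-2)·1) = (7, 1, -2)
w2 = Cw1 = (3·7 + (-5)·1 + 7·(-2); (-5)·7 + 6·1 + 1·(-2); 7·7 + 1·1 + (-2)·(-2)) = (2, -31, 54)
w3 = Cw2 = (539, -142, -125)
Cw3 = (1452, -3672, 3881)
w3·Cw3 = 539·1452 + (-142)·(-3672) + (-125)·3881 = 818927; w3·w3 = 539·539 + (-142)·(-142) + (-125)·(-125) = 326310
λ ≈ 818927/326310 = 2.510

2.510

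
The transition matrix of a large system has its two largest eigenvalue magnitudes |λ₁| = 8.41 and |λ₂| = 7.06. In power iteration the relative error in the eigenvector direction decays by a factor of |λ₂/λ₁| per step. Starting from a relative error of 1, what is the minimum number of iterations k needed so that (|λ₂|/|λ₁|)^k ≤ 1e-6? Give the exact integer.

|λ₂/λ₁| = 7.06/8.41 = 0.83948
Need k ≥ ln(1e-6) / ln(0.83948) = -13.8155 / -0.1750 ≈ 78.956
Smallest integer k satisfying the bound: 79

79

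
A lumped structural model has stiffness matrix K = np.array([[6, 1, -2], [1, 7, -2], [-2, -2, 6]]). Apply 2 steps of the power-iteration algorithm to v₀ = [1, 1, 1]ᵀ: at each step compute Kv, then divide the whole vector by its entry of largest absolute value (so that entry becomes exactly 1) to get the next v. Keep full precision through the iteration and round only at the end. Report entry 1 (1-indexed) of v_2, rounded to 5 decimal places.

Kv0 = (5.000000, 6.000000, 2.000000); divide by 6.000000 → v1 = (0.833333, 1.000000, 0.333333)
Kv1 = (5.333333, 7.166667, -1.666667); divide by 7.166667 → v2 = (0.744186, 1.000000, -0.232558)
Requested entry of v2: 32/43 = 0.74419

0.74419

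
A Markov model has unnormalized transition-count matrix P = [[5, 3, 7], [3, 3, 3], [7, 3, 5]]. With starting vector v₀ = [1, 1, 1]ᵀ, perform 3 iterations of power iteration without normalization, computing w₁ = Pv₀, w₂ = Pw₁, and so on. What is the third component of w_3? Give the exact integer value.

w1 = Pv₀ = (15, 9, 15)
w2 = Pw1 = (207, 117, 207)
w3 = Pw2 = (2835, 1593, 2835)
The requested component of w3 is 2835.

2835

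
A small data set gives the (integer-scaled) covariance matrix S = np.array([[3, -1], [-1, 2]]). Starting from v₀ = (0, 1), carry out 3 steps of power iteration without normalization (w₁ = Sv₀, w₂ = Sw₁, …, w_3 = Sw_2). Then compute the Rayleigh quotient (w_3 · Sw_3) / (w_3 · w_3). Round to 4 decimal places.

w1 = Sv₀ = (3·0 + (-1)·1; (-1)·0 + 2·1) = (-1, 2)
w2 = Sw1 = (3·(-1) + (-1)·2; (-1)·(-1) + 2·2) = (-5, 5)
w3 = Sw2 = (-20, 15)
Sw3 = (-75, 50)
w3·Sw3 = (-20)·(-75) + 15·50 = 2250; w3·w3 = (-20)·(-20) + 15·15 = 625
λ ≈ 2250/625 = 3.6000

λ ≈ 3.6000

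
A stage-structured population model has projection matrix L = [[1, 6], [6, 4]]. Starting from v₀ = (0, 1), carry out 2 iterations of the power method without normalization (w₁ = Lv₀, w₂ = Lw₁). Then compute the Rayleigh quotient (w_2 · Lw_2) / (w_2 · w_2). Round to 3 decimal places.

λ ≈ 8.445

w1 = Lv₀ = (1·0 + 6·1; 6·0 + 4·1) = (6, 4)
w2 = Lw1 = (1·6 + 6·4; 6·6 + 4·4) = (30, 52)
Lw2 = (342, 388)
w2·Lw2 = 30·342 + 52·388 = 30436; w2·w2 = 30·30 + 52·52 = 3604
λ ≈ 30436/3604 = 8.445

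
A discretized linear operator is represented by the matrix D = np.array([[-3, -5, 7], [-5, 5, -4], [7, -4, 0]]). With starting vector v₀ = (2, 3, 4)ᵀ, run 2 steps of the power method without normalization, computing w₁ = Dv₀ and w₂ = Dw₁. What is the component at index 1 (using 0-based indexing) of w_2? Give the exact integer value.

w1 = Dv₀ = ((-3)·2 + (-5)·3 + 7·4; (-5)·2 + 5·3 + (-4)·4; 7·2 + (-4)·3 + 0·4) = (7, -11, 2)
w2 = Dw1 = ((-3)·7 + (-5)·(-11) + 7·2; (-5)·7 + 5·(-11) + (-4)·2; 7·7 + (-4)·(-11) + 0·2) = (48, -98, 93)
The requested component of w2 is -98.

-98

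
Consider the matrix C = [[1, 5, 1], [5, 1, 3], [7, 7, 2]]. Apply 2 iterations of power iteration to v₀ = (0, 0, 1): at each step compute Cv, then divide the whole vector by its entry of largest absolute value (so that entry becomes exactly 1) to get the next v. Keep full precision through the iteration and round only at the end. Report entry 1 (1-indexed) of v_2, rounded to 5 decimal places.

0.56250

Cv0 = (1.000000, 3.000000, 2.000000); divide by 3.000000 → v1 = (0.333333, 1.000000, 0.666667)
Cv1 = (6.000000, 4.666667, 10.666667); divide by 10.666667 → v2 = (0.562500, 0.437500, 1.000000)
Requested entry of v2: 18/32 = 0.56250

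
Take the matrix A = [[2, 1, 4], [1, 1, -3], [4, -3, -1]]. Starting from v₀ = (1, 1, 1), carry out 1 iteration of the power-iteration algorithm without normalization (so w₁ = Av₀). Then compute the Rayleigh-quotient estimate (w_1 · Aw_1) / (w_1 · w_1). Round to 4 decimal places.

λ ≈ 1.7000

w1 = Av₀ = (2·1 + 1·1 + 4·1; 1·1 + 1·1 + (-3)·1; 4·1 + (-3)·1 + (-1)·1) = (7, -1, 0)
Aw1 = (13, 6, 31)
w1·Aw1 = 7·13 + (-1)·6 + 0·31 = 85; w1·w1 = 7·7 + (-1)·(-1) + 0·0 = 50
λ ≈ 85/50 = 1.7000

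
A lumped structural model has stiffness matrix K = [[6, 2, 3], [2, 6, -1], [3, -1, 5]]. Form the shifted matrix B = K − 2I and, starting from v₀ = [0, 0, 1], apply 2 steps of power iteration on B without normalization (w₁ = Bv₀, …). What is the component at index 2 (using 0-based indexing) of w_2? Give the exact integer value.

B = K − 2I has rows (4, 2, 3); (2, 4, -1); (3, -1, 3)
w1 = Bv₀ = (4·0 + 2·0 + 3·1; 2·0 + 4·0 + (-1)·1; 3·0 + (-1)·0 + 3·1) = (3, -1, 3)
w2 = Bw1 = (4·3 + 2·(-1) + 3·3; 2·3 + 4·(-1) + (-1)·3; 3·3 + (-1)·(-1) + 3·3) = (19, -1, 19)
Requested component of w2: 19

19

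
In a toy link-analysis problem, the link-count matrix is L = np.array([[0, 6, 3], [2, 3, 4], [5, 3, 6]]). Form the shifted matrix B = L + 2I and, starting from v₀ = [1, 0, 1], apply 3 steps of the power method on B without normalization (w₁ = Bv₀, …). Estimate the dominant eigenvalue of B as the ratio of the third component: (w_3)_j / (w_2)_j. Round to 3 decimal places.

μ ≈ 12.769

B = L + 2I has rows (2, 6, 3); (2, 5, 4); (5, 3, 8)
w1 = Bv₀ = (2·1 + 6·0 + 3·1; 2·1 + 5·0 + 4·1; 5·1 + 3·0 + 8·1) = (5, 6, 13)
w2 = Bw1 = (2·5 + 6·6 + 3·13; 2·5 + 5·6 + 4·13; 5·5 + 3·6 + 8·13) = (85, 92, 147)
w3 = Bw2 = (1163, 1218, 1877)
Ratio: 1877/147 = 12.769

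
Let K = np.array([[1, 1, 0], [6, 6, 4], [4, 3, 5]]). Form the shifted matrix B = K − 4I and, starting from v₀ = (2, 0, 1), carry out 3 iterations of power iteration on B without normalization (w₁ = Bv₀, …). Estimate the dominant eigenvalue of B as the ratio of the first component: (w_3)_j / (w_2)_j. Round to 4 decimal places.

B = K − 4I has rows (-3, 1, 0); (6, 2, 4); (4, 3, 1)
w1 = Bv₀ = ((-3)·2 + 1·0 + 0·1; 6·2 + 2·0 + 4·1; 4·2 + 3·0 + 1·1) = (-6, 16, 9)
w2 = Bw1 = ((-3)·(-6) + 1·16 + 0·9; 6·(-6) + 2·16 + 4·9; 4·(-6) + 3·16 + 1·9) = (34, 32, 33)
w3 = Bw2 = (-70, 400, 265)
Ratio: -70/34 = -2.0588

-2.0588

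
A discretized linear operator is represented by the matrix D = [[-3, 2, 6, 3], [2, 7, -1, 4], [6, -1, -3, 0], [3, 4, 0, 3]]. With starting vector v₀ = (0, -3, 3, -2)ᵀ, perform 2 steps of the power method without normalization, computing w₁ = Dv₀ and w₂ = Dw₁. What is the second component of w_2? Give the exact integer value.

w1 = Dv₀ = (6, -32, -6, -18)
w2 = Dw1 = (-172, -278, 86, -164)
The requested component of w2 is -278.

-278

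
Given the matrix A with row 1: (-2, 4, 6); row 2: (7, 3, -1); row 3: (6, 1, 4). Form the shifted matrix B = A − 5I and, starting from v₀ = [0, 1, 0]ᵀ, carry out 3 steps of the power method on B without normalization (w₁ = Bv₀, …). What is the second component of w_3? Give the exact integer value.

B = A − 5I has rows (-7, 4, 6); (7, -2, -1); (6, 1, -1)
w1 = Bv₀ = (4, -2, 1)
w2 = Bw1 = (-30, 31, 21)
w3 = Bw2 = (460, -293, -170)
Requested component of w3: -293

-293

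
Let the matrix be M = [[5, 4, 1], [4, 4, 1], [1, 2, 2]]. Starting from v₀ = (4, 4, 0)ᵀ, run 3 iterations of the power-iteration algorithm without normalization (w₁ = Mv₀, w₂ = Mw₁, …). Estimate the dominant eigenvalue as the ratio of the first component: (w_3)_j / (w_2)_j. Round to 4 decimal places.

w1 = Mv₀ = (5·4 + 4·4 + 1·0; 4·4 + 4·4 + 1·0; 1·4 + 2·4 + 2·0) = (36, 32, 12)
w2 = Mw1 = (5·36 + 4·32 + 1·12; 4·36 + 4·32 + 1·12; 1·36 + 2·32 + 2·12) = (320, 284, 124)
w3 = Mw2 = (2860, 2540, 1136)
Ratio at component: 2860 / 320 = 8.9375

λ ≈ 8.9375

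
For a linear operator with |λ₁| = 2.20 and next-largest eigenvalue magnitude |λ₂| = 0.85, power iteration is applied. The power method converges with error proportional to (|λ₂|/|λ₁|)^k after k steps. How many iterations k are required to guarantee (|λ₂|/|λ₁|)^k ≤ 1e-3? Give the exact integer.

8

|λ₂/λ₁| = 0.85/2.20 = 0.38636
Need k ≥ ln(1e-3) / ln(0.38636) = -6.9078 / -0.9510 ≈ 7.264
Smallest integer k satisfying the bound: 8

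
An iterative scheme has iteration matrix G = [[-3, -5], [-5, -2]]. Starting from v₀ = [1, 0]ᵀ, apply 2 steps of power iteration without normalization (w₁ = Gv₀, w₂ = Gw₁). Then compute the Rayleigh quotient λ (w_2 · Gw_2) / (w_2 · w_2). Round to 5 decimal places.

w1 = Gv₀ = ((-3)·1 + (-5)·0; (-5)·1 + (-2)·0) = (-3, -5)
w2 = Gw1 = ((-3)·(-3) + (-5)·(-5); (-5)·(-3) + (-2)·(-5)) = (34, 25)
Gw2 = (-227, -220)
w2·Gw2 = 34·(-227) + 25·(-220) = -13218; w2·w2 = 34·34 + 25·25 = 1781
λ ≈ -13218/1781 = -7.42167

-7.42167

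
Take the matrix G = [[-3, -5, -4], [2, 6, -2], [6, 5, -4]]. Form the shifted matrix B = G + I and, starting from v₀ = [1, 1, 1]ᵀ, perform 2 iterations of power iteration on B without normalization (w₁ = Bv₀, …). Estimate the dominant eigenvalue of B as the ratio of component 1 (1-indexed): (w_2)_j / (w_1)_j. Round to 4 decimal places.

μ ≈ 4.0909

B = G + I has rows (-2, -5, -4); (2, 7, -2); (6, 5, -3)
w1 = Bv₀ = ((-2)·1 + (-5)·1 + (-4)·1; 2·1 + 7·1 + (-2)·1; 6·1 + 5·1 + (-3)·1) = (-11, 7, 8)
w2 = Bw1 = ((-2)·(-11) + (-5)·7 + (-4)·8; 2·(-11) + 7·7 + (-2)·8; 6·(-11) + 5·7 + (-3)·8) = (-45, 11, -55)
Ratio: -45/-11 = 4.0909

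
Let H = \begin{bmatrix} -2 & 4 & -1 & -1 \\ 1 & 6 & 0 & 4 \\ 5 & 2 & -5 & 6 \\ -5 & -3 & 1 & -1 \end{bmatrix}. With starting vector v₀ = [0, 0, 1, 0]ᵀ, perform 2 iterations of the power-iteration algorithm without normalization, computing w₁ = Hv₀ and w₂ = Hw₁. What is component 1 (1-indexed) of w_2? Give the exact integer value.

6

w1 = Hv₀ = ((-2)·0 + 4·0 + (-1)·1 + (-1)·0; 1·0 + 6·0 + 0·1 + 4·0; 5·0 + 2·0 + (-5)·1 + 6·0; (-5)·0 + (-3)·0 + 1·1 + (-1)·0) = (-1, 0, -5, 1)
w2 = Hw1 = ((-2)·(-1) + 4·0 + (-1)·(-5) + (-1)·1; 1·(-1) + 6·0 + 0·(-5) + 4·1; 5·(-1) + 2·0 + (-5)·(-5) + 6·1; (-5)·(-1) + (-3)·0 + 1·(-5) + (-1)·1) = (6, 3, 26, -1)
The requested component of w2 is 6.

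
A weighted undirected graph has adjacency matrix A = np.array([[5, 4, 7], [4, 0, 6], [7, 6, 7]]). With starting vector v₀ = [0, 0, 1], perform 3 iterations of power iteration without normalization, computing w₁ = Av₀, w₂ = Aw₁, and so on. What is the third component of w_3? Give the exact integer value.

w1 = Av₀ = (5·0 + 4·0 + 7·1; 4·0 + 0·0 + 6·1; 7·0 + 6·0 + 7·1) = (7, 6, 7)
w2 = Aw1 = (5·7 + 4·6 + 7·7; 4·7 + 0·6 + 6·7; 7·7 + 6·6 + 7·7) = (108, 70, 134)
w3 = Aw2 = (1758, 1236, 2114)
The requested component of w3 is 2114.

2114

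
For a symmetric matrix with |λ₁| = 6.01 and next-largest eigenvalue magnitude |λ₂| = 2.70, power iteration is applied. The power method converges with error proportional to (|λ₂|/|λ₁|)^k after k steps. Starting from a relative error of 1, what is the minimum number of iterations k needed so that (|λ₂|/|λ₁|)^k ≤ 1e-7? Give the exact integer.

|λ₂/λ₁| = 2.70/6.01 = 0.44925
Need k ≥ ln(1e-7) / ln(0.44925) = -16.1181 / -0.8002 ≈ 20.143
Smallest integer k satisfying the bound: 21

21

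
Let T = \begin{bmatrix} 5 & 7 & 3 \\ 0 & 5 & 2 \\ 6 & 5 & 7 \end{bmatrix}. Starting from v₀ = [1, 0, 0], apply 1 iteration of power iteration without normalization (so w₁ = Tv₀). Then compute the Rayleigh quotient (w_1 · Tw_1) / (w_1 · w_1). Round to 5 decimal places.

10.60656

w1 = Tv₀ = (5·1 + 7·0 + 3·0; 0·1 + 5·0 + 2·0; 6·1 + 5·0 + 7·0) = (5, 0, 6)
Tw1 = (43, 12, 72)
w1·Tw1 = 5·43 + 0·12 + 6·72 = 647; w1·w1 = 5·5 + 0·0 + 6·6 = 61
λ ≈ 647/61 = 10.60656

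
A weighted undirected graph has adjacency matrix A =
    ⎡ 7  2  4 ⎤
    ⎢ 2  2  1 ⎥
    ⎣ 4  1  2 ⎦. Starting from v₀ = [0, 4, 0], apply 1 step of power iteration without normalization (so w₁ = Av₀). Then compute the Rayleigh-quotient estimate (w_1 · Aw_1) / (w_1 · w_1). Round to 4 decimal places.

8.2222

w1 = Av₀ = (7·0 + 2·4 + 4·0; 2·0 + 2·4 + 1·0; 4·0 + 1·4 + 2·0) = (8, 8, 4)
Aw1 = (88, 36, 48)
w1·Aw1 = 8·88 + 8·36 + 4·48 = 1184; w1·w1 = 8·8 + 8·8 + 4·4 = 144
λ ≈ 1184/144 = 8.2222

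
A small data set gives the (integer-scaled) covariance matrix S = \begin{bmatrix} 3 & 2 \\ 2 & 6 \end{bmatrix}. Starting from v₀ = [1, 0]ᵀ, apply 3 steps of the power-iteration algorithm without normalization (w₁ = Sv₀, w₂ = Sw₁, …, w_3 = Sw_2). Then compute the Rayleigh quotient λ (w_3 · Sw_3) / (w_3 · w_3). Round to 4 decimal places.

w1 = Sv₀ = (3·1 + 2·0; 2·1 + 6·0) = (3, 2)
w2 = Sw1 = (3·3 + 2·2; 2·3 + 6·2) = (13, 18)
w3 = Sw2 = (75, 134)
Sw3 = (493, 954)
w3·Sw3 = 75·493 + 134·954 = 164811; w3·w3 = 75·75 + 134·134 = 23581
λ ≈ 164811/23581 = 6.9891

6.9891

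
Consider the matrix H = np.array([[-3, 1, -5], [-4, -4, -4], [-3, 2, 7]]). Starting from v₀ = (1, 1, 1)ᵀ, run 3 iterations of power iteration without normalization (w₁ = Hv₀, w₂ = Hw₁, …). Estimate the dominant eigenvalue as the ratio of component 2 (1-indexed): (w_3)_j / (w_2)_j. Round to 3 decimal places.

λ ≈ -5.385

w1 = Hv₀ = ((-3)·1 + 1·1 + (-5)·1; (-4)·1 + (-4)·1 + (-4)·1; (-3)·1 + 2·1 + 7·1) = (-7, -12, 6)
w2 = Hw1 = ((-3)·(-7) + 1·(-12) + (-5)·6; (-4)·(-7) + (-4)·(-12) + (-4)·6; (-3)·(-7) + 2·(-12) + 7·6) = (-21, 52, 39)
w3 = Hw2 = (-80, -280, 440)
Ratio at component: -280 / 52 = -5.385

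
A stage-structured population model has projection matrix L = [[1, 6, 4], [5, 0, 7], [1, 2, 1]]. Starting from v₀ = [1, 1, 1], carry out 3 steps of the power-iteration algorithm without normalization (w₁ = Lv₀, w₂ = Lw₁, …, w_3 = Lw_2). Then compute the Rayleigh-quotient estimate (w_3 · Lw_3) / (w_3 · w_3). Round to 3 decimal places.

λ ≈ 8.218

w1 = Lv₀ = (11, 12, 4)
w2 = Lw1 = (99, 83, 39)
w3 = Lw2 = (753, 768, 304)
Lw3 = (6577, 5893, 2593)
w3·Lw3 = 753·6577 + 768·5893 + 304·2593 = 10266577; w3·w3 = 753·753 + 768·768 + 304·304 = 1249249
λ ≈ 10266577/1249249 = 8.218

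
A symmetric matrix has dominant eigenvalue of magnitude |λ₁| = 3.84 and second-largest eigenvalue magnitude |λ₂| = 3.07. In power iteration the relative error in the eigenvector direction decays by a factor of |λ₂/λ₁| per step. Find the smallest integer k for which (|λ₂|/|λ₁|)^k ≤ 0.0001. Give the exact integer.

42

|λ₂/λ₁| = 3.07/3.84 = 0.79948
Need k ≥ ln(0.0001) / ln(0.79948) = -9.2103 / -0.2238 ≈ 41.155
Smallest integer k satisfying the bound: 42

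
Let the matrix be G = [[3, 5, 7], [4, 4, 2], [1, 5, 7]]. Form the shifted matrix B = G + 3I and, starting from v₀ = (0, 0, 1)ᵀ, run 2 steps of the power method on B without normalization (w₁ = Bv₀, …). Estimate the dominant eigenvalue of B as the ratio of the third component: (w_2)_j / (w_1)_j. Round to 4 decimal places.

11.7000

B = G + 3I has rows (6, 5, 7); (4, 7, 2); (1, 5, 10)
w1 = Bv₀ = (6·0 + 5·0 + 7·1; 4·0 + 7·0 + 2·1; 1·0 + 5·0 + 10·1) = (7, 2, 10)
w2 = Bw1 = (6·7 + 5·2 + 7·10; 4·7 + 7·2 + 2·10; 1·7 + 5·2 + 10·10) = (122, 62, 117)
Ratio: 117/10 = 11.7000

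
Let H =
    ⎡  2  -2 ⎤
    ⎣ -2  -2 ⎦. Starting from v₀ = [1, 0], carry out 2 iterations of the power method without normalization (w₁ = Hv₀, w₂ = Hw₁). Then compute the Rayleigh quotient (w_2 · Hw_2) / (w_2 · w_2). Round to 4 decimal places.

w1 = Hv₀ = (2·1 + (-2)·0; (-2)·1 + (-2)·0) = (2, -2)
w2 = Hw1 = (2·2 + (-2)·(-2); (-2)·2 + (-2)·(-2)) = (8, 0)
Hw2 = (16, -16)
w2·Hw2 = 8·16 + 0·(-16) = 128; w2·w2 = 8·8 + 0·0 = 64
λ ≈ 128/64 = 2.0000

2.0000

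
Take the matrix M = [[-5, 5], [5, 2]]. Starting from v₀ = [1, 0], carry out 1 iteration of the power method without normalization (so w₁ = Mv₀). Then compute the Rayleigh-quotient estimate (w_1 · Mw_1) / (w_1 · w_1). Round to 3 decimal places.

w1 = Mv₀ = ((-5)·1 + 5·0; 5·1 + 2·0) = (-5, 5)
Mw1 = (50, -15)
w1·Mw1 = (-5)·50 + 5·(-15) = -325; w1·w1 = (-5)·(-5) + 5·5 = 50
λ ≈ -325/50 = -6.500

λ ≈ -6.500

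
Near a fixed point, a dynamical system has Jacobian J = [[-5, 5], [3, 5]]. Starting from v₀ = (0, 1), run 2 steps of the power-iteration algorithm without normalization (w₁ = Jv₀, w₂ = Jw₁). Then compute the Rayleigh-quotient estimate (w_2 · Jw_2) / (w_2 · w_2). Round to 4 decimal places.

λ ≈ 5.0000

w1 = Jv₀ = (5, 5)
w2 = Jw1 = (0, 40)
Jw2 = (200, 200)
w2·Jw2 = 0·200 + 40·200 = 8000; w2·w2 = 0·0 + 40·40 = 1600
λ ≈ 8000/1600 = 5.0000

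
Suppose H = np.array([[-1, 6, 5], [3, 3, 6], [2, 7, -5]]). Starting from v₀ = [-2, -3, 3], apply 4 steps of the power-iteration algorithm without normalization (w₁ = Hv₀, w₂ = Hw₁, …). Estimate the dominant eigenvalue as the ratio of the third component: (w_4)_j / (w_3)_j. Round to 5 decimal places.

w1 = Hv₀ = ((-1)·(-2) + 6·(-3) + 5·3; 3·(-2) + 3·(-3) + 6·3; 2·(-2) + 7·(-3) + (-5)·3) = (-1, 3, -40)
w2 = Hw1 = ((-1)·(-1) + 6·3 + 5·(-40); 3·(-1) + 3·3 + 6·(-40); 2·(-1) + 7·3 + (-5)·(-40)) = (-181, -234, 219)
w3 = Hw2 = (-128, 69, -3095)
w4 = Hw3 = (-14933, -18747, 15702)
Ratio at component: 15702 / -3095 = -5.07334

λ ≈ -5.07334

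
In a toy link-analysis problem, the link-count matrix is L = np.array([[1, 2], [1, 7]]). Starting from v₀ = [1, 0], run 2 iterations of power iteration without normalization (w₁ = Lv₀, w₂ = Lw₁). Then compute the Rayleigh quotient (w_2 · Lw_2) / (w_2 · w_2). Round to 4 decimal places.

7.2466

w1 = Lv₀ = (1, 1)
w2 = Lw1 = (3, 8)
Lw2 = (19, 59)
w2·Lw2 = 3·19 + 8·59 = 529; w2·w2 = 3·3 + 8·8 = 73
λ ≈ 529/73 = 7.2466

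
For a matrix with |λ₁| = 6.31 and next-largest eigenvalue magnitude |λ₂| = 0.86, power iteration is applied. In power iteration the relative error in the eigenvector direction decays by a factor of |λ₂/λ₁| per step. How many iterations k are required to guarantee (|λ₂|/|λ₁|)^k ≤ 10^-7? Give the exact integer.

9

|λ₂/λ₁| = 0.86/6.31 = 0.13629
Need k ≥ ln(10^-7) / ln(0.13629) = -16.1181 / -1.9930 ≈ 8.088
Smallest integer k satisfying the bound: 9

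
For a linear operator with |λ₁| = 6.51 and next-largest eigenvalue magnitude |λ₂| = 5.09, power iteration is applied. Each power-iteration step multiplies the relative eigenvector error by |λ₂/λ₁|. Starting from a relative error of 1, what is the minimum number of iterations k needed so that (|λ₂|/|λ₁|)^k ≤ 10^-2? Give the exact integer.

|λ₂/λ₁| = 5.09/6.51 = 0.78187
Need k ≥ ln(10^-2) / ln(0.78187) = -4.6052 / -0.2461 ≈ 18.716
Smallest integer k satisfying the bound: 19

19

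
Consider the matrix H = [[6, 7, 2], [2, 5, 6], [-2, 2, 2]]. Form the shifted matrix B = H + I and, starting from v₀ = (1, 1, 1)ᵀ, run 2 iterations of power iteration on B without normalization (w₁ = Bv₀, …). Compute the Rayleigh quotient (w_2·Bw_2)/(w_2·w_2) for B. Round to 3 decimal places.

B = H + I has rows (7, 7, 2); (2, 6, 6); (-2, 2, 3)
w1 = Bv₀ = (7·1 + 7·1 + 2·1; 2·1 + 6·1 + 6·1; (-2)·1 + 2·1 + 3·1) = (16, 14, 3)
w2 = Bw1 = (7·16 + 7·14 + 2·3; 2·16 + 6·14 + 6·3; (-2)·16 + 2·14 + 3·3) = (216, 134, 5)
Bw2 = (2460, 1266, -149)
w2·Bw2 = 700259; w2·w2 = 64637; μ ≈ 700259/64637 = 10.834

10.834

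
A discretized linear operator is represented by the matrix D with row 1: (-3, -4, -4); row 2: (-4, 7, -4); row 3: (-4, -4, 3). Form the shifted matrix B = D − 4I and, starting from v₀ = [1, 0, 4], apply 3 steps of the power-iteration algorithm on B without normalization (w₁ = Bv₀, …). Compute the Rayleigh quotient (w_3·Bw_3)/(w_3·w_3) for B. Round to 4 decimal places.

B = D − 4I has rows (-7, -4, -4); (-4, 3, -4); (-4, -4, -1)
w1 = Bv₀ = (-23, -20, -8)
w2 = Bw1 = (273, 64, 180)
w3 = Bw2 = (-2887, -1620, -1528)
Bw3 = (32801, 12800, 19556)
w3·Bw3 = -145314055; w3·w3 = 13293953; μ ≈ -145314055/13293953 = -10.9308

-10.9308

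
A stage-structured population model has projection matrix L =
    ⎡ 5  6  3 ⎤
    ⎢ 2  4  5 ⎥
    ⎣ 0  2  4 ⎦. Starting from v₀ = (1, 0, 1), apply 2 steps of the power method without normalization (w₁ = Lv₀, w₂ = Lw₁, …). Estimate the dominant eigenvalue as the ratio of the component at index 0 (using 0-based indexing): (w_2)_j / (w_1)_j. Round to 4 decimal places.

11.7500

w1 = Lv₀ = (5·1 + 6·0 + 3·1; 2·1 + 4·0 + 5·1; 0·1 + 2·0 + 4·1) = (8, 7, 4)
w2 = Lw1 = (5·8 + 6·7 + 3·4; 2·8 + 4·7 + 5·4; 0·8 + 2·7 + 4·4) = (94, 64, 30)
Ratio at component: 94 / 8 = 11.7500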